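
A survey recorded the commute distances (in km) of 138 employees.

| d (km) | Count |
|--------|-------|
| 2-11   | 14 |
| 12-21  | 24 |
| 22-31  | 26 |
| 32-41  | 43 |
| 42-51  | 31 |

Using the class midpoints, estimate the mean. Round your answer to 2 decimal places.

Midpoints: 6.5, 16.5, 26.5, 36.5, 46.5
Σfm = 14×6.5 + 24×16.5 + 26×26.5 + 43×36.5 + 31×46.5 = 4187
n = Σf = 138
Mean = 4187 / 138 = 30.3406

30.34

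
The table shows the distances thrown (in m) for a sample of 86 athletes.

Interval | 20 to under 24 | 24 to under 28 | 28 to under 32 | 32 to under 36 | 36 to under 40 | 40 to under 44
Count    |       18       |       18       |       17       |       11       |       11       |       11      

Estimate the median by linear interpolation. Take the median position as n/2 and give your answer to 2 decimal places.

29.65

Cumulative frequencies: 18, 36, 53, 64, 75, 86
n = 86; position = n/2 = 43.
This falls in the class 28 to under 32: L = 28, F = 36, f = 17, h = 4.
Median ≈ 28 + ((43 − 36) / 17) × 4 = 29.6471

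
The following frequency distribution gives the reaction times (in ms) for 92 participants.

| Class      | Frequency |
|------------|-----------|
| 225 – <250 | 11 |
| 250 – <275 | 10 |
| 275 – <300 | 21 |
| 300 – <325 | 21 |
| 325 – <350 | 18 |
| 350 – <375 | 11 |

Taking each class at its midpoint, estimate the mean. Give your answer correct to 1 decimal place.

Midpoints: 237.5, 262.5, 287.5, 312.5, 337.5, 362.5
Σfm = 11×237.5 + 10×262.5 + 21×287.5 + 21×312.5 + 18×337.5 + 11×362.5 = 27900
n = Σf = 92
Mean = 27900 / 92 = 303.2609

303.3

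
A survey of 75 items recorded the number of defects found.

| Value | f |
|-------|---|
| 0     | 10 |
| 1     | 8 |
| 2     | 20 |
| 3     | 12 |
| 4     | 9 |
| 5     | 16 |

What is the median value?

2

Cumulative frequencies: 10, 18, 38, 50, 59, 75
n = 75, so the median is the value in position (n+1)/2 = 38.
Position 38 falls at value 2.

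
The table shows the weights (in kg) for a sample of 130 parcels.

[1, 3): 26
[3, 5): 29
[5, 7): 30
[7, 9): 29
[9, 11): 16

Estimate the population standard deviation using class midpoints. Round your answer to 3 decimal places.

Midpoints: 2, 4, 6, 8, 10
n = 130, Σfm = 740, mean = 5.6923
Σfm² = 5104
Σf(m − x̄)² = Σfm² − (Σfm)²/n = 5104 − 740²/130 = 891.6923
Population variance = 891.6923 / 130 = 6.8592
Standard deviation = √6.8592 = 2.6190

2.619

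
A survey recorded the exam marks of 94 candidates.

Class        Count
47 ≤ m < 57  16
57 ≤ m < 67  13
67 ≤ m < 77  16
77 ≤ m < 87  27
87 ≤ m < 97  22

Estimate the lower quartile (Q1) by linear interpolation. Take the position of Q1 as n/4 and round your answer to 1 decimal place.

62.8

Cumulative frequencies: 16, 29, 45, 72, 94
n = 94; position = n/4 = 23.5.
This falls in the class 57 ≤ m < 67: L = 57, F = 16, f = 13, h = 10.
Lower quartile ≈ 57 + ((23.5 − 16) / 13) × 10 = 62.7692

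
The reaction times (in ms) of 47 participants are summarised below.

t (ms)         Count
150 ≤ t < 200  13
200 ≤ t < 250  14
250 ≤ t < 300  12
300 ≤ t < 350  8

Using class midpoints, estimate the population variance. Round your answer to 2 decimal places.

2777.27

Midpoints: 175, 225, 275, 325
n = 47, Σfm = 11325, mean = 240.9574
Σfm² = 2859375
Σf(m − x̄)² = Σfm² − (Σfm)²/n = 2859375 − 11325²/47 = 130531.9149
Population variance = 130531.9149 / 47 = 2777.2748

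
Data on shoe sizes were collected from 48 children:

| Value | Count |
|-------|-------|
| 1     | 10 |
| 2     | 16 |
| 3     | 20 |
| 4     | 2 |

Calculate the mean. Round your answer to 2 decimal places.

Values: 1, 2, 3, 4
Σfx = 10×1 + 16×2 + 20×3 + 2×4 = 110
n = Σf = 48
Mean = 110 / 48 = 2.2917

2.29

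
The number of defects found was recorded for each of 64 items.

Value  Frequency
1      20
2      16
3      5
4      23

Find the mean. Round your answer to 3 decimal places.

2.484

Values: 1, 2, 3, 4
Σfx = 20×1 + 16×2 + 5×3 + 23×4 = 159
n = Σf = 64
Mean = 159 / 64 = 2.4844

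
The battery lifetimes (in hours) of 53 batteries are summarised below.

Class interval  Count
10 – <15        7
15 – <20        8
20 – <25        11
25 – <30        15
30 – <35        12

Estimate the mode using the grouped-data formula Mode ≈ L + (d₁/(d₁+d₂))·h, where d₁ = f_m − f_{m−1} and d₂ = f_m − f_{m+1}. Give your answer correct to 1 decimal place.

Modal class: 25 – <30 (highest frequency 15).
d₁ = 15 − 11 = 4, d₂ = 15 − 12 = 3
Mode ≈ 25 + (4/(4+3)) × 5 = 25 + 2.8571 = 27.8571

27.9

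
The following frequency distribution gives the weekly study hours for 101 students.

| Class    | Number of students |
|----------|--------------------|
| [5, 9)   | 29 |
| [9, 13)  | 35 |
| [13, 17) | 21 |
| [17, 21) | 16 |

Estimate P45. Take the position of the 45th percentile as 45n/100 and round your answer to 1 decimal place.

Cumulative frequencies: 29, 64, 85, 101
n = 101; position = 45n/100 = 45.45.
This falls in the class [9, 13): L = 9, F = 29, f = 35, h = 4.
45th percentile ≈ 9 + ((45.45 − 29) / 35) × 4 = 10.8800

10.9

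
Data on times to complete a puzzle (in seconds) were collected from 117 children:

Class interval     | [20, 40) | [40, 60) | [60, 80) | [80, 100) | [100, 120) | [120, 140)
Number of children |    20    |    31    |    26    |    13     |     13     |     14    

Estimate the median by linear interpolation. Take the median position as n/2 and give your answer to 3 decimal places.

65.769

Cumulative frequencies: 20, 51, 77, 90, 103, 117
n = 117; position = n/2 = 58.5.
This falls in the class [60, 80): L = 60, F = 51, f = 26, h = 20.
Median ≈ 60 + ((58.5 − 51) / 26) × 20 = 65.7692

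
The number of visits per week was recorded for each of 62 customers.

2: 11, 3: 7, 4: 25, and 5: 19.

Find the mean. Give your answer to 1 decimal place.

Values: 2, 3, 4, 5
Σfx = 11×2 + 7×3 + 25×4 + 19×5 = 238
n = Σf = 62
Mean = 238 / 62 = 3.8387

3.8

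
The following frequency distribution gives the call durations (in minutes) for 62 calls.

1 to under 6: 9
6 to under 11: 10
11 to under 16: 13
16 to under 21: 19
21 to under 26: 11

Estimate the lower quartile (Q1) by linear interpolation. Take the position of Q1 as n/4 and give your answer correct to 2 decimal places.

Cumulative frequencies: 9, 19, 32, 51, 62
n = 62; position = n/4 = 15.5.
This falls in the class 6 to under 11: L = 6, F = 9, f = 10, h = 5.
Lower quartile ≈ 6 + ((15.5 − 9) / 10) × 5 = 9.2500

9.25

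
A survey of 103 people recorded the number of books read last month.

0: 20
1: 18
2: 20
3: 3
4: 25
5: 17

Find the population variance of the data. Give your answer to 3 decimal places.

Values: 0, 1, 2, 3, 4, 5
n = 103, Σfx = 252, mean = 2.4466
Σfx² = 950
Σf(x − x̄)² = Σfx² − (Σfx)²/n = 950 − 252²/103 = 333.4563
Population variance = 333.4563 / 103 = 3.2374

3.237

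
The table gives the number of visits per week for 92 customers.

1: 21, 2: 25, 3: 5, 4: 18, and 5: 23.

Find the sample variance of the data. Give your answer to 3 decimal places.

2.406

Values: 1, 2, 3, 4, 5
n = 92, Σfx = 273, mean = 2.9674
Σfx² = 1029
Σf(x − x̄)² = Σfx² − (Σfx)²/n = 1029 − 273²/92 = 218.9022
Sample variance = 218.9022 / 91 = 2.4055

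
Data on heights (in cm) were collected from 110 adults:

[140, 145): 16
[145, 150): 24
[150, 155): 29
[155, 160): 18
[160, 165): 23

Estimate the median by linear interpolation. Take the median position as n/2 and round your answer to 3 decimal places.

152.586

Cumulative frequencies: 16, 40, 69, 87, 110
n = 110; position = n/2 = 55.
This falls in the class [150, 155): L = 150, F = 40, f = 29, h = 5.
Median ≈ 150 + ((55 − 40) / 29) × 5 = 152.5862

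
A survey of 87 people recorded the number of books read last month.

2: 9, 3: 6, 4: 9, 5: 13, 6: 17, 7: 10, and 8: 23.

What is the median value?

6

Cumulative frequencies: 9, 15, 24, 37, 54, 64, 87
n = 87, so the median is the value in position (n+1)/2 = 44.
Position 44 falls at value 6.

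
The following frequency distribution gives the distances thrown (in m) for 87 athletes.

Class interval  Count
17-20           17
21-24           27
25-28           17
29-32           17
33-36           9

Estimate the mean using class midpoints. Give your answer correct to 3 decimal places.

25.305

Midpoints: 18.5, 22.5, 26.5, 30.5, 34.5
Σfm = 17×18.5 + 27×22.5 + 17×26.5 + 17×30.5 + 9×34.5 = 2201.5
n = Σf = 87
Mean = 2201.5 / 87 = 25.3046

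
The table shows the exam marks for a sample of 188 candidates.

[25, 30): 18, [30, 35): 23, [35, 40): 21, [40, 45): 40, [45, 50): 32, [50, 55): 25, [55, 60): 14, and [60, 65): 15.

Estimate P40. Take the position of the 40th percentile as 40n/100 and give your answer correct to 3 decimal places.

41.650

Cumulative frequencies: 18, 41, 62, 102, 134, 159, 173, 188
n = 188; position = 40n/100 = 75.2.
This falls in the class [40, 45): L = 40, F = 62, f = 40, h = 5.
40th percentile ≈ 40 + ((75.2 − 62) / 40) × 5 = 41.6500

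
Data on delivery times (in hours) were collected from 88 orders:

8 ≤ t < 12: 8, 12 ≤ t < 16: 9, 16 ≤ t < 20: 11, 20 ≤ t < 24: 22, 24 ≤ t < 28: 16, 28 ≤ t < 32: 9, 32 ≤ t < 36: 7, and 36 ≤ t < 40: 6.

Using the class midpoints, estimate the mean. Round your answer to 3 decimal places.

Midpoints: 10, 14, 18, 22, 26, 30, 34, 38
Σfm = 8×10 + 9×14 + 11×18 + 22×22 + 16×26 + 9×30 + 7×34 + 6×38 = 2040
n = Σf = 88
Mean = 2040 / 88 = 23.1818

23.182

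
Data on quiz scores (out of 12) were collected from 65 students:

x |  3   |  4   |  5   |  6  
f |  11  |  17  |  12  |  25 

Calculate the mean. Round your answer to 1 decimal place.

4.8

Values: 3, 4, 5, 6
Σfx = 11×3 + 17×4 + 12×5 + 25×6 = 311
n = Σf = 65
Mean = 311 / 65 = 4.7846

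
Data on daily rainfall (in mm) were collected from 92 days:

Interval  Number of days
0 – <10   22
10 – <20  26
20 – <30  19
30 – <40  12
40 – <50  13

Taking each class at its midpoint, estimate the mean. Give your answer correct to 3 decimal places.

Midpoints: 5, 15, 25, 35, 45
Σfm = 22×5 + 26×15 + 19×25 + 12×35 + 13×45 = 1980
n = Σf = 92
Mean = 1980 / 92 = 21.5217

21.522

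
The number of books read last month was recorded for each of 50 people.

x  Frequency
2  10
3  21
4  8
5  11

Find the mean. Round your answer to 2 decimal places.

3.40

Values: 2, 3, 4, 5
Σfx = 10×2 + 21×3 + 8×4 + 11×5 = 170
n = Σf = 50
Mean = 170 / 50 = 3.4000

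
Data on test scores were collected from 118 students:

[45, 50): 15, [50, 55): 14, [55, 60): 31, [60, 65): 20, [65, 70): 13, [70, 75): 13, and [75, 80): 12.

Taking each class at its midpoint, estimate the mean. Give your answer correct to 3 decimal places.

Midpoints: 47.5, 52.5, 57.5, 62.5, 67.5, 72.5, 77.5
Σfm = 15×47.5 + 14×52.5 + 31×57.5 + 20×62.5 + 13×67.5 + 13×72.5 + 12×77.5 = 7230
n = Σf = 118
Mean = 7230 / 118 = 61.2712

61.271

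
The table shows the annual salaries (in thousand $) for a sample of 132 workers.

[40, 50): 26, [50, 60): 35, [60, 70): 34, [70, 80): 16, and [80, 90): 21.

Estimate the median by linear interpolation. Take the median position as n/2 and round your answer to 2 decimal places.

Cumulative frequencies: 26, 61, 95, 111, 132
n = 132; position = n/2 = 66.
This falls in the class [60, 70): L = 60, F = 61, f = 34, h = 10.
Median ≈ 60 + ((66 − 61) / 34) × 10 = 61.4706

61.47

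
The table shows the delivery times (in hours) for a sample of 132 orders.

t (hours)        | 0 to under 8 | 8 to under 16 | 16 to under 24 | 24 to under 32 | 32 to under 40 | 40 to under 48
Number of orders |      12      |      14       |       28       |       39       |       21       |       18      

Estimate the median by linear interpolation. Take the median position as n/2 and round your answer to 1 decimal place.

Cumulative frequencies: 12, 26, 54, 93, 114, 132
n = 132; position = n/2 = 66.
This falls in the class 24 to under 32: L = 24, F = 54, f = 39, h = 8.
Median ≈ 24 + ((66 − 54) / 39) × 8 = 26.4615

26.5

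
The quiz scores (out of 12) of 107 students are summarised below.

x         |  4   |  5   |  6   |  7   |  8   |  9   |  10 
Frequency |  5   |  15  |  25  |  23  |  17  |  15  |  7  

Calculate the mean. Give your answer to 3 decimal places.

Values: 4, 5, 6, 7, 8, 9, 10
Σfx = 5×4 + 15×5 + 25×6 + 23×7 + 17×8 + 15×9 + 7×10 = 747
n = Σf = 107
Mean = 747 / 107 = 6.9813

6.981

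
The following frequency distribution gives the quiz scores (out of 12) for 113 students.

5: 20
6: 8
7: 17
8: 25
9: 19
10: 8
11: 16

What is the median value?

Cumulative frequencies: 20, 28, 45, 70, 89, 97, 113
n = 113, so the median is the value in position (n+1)/2 = 57.
Position 57 falls at value 8.

8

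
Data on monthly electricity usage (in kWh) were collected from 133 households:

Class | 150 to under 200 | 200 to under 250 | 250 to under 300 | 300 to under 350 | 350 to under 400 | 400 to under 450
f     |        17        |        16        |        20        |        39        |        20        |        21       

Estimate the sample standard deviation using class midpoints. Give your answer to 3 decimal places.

78.860

Midpoints: 175, 225, 275, 325, 375, 425
n = 133, Σfm = 41175, mean = 309.5865
Σfm² = 13568125
Σf(m − x̄)² = Σfm² − (Σfm)²/n = 13568125 − 41175²/133 = 820902.2556
Sample variance = 820902.2556 / 132 = 6218.9565
Standard deviation = √6218.9565 = 78.8604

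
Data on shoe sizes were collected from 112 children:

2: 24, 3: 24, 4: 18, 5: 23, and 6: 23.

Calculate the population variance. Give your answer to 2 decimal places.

2.10

Values: 2, 3, 4, 5, 6
n = 112, Σfx = 445, mean = 3.9732
Σfx² = 2003
Σf(x − x̄)² = Σfx² − (Σfx)²/n = 2003 − 445²/112 = 234.9196
Population variance = 234.9196 / 112 = 2.0975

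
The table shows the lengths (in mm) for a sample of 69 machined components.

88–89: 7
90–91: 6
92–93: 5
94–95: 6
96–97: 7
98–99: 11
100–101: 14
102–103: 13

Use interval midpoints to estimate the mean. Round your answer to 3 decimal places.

96.964

Midpoints: 88.5, 90.5, 92.5, 94.5, 96.5, 98.5, 100.5, 102.5
Σfm = 7×88.5 + 6×90.5 + 5×92.5 + 6×94.5 + 7×96.5 + 11×98.5 + 14×100.5 + 13×102.5 = 6690.5
n = Σf = 69
Mean = 6690.5 / 69 = 96.9638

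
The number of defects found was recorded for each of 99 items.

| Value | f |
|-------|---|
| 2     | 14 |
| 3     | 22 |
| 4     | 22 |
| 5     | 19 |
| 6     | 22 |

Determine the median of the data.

Cumulative frequencies: 14, 36, 58, 77, 99
n = 99, so the median is the value in position (n+1)/2 = 50.
Position 50 falls at value 4.

4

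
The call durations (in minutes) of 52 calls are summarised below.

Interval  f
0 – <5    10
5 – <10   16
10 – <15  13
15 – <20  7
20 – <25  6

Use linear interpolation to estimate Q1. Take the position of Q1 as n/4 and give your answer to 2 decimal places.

Cumulative frequencies: 10, 26, 39, 46, 52
n = 52; position = n/4 = 13.
This falls in the class 5 – <10: L = 5, F = 10, f = 16, h = 5.
Lower quartile ≈ 5 + ((13 − 10) / 16) × 5 = 5.9375

5.94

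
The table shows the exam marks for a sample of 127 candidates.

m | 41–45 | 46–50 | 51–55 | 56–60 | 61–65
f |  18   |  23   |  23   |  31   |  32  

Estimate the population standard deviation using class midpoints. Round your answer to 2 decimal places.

6.93

Midpoints: 43, 48, 53, 58, 63
n = 127, Σfm = 6911, mean = 54.4173
Σfm² = 382173
Σf(m − x̄)² = Σfm² − (Σfm)²/n = 382173 − 6911²/127 = 6094.8819
Population variance = 6094.8819 / 127 = 47.9912
Standard deviation = √47.9912 = 6.9276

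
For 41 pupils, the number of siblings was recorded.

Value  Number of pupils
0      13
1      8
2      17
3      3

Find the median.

Cumulative frequencies: 13, 21, 38, 41
n = 41, so the median is the value in position (n+1)/2 = 21.
Position 21 falls at value 1.

1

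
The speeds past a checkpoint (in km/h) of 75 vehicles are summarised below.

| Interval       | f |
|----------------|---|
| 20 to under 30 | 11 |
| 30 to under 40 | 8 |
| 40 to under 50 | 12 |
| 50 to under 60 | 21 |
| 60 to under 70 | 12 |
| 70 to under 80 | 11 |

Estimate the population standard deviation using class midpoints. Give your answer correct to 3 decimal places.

Midpoints: 25, 35, 45, 55, 65, 75
n = 75, Σfm = 3855, mean = 51.4000
Σfm² = 217075
Σf(m − x̄)² = Σfm² − (Σfm)²/n = 217075 − 3855²/75 = 18928.0000
Population variance = 18928.0000 / 75 = 252.3733
Standard deviation = √252.3733 = 15.8863

15.886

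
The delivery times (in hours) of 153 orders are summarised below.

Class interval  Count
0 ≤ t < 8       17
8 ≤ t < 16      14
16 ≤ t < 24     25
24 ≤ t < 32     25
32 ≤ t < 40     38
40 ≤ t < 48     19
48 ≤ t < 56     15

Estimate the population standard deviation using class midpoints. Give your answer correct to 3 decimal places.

Midpoints: 4, 12, 20, 28, 36, 44, 52
n = 153, Σfm = 4420, mean = 28.8889
Σfm² = 158480
Σf(m − x̄)² = Σfm² − (Σfm)²/n = 158480 − 4420²/153 = 30791.1111
Population variance = 30791.1111 / 153 = 201.2491
Standard deviation = √201.2491 = 14.1862

14.186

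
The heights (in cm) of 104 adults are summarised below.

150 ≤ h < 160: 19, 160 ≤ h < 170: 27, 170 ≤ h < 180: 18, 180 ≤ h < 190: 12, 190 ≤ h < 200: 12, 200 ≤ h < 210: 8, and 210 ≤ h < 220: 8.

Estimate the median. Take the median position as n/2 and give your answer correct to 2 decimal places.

173.33

Cumulative frequencies: 19, 46, 64, 76, 88, 96, 104
n = 104; position = n/2 = 52.
This falls in the class 170 ≤ h < 180: L = 170, F = 46, f = 18, h = 10.
Median ≈ 170 + ((52 − 46) / 18) × 10 = 173.3333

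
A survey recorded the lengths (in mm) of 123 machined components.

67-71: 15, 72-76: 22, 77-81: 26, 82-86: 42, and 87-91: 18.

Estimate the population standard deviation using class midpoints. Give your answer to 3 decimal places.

Midpoints: 69, 74, 79, 84, 89
n = 123, Σfm = 9847, mean = 80.0569
Σfm² = 793083
Σf(m − x̄)² = Σfm² − (Σfm)²/n = 793083 − 9847²/123 = 4762.6016
Population variance = 4762.6016 / 123 = 38.7203
Standard deviation = √38.7203 = 6.2226

6.223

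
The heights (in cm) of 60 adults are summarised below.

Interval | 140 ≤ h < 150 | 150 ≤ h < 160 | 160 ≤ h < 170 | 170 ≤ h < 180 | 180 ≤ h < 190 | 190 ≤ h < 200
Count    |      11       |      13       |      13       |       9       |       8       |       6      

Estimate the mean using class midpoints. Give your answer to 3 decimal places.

Midpoints: 145, 155, 165, 175, 185, 195
Σfm = 11×145 + 13×155 + 13×165 + 9×175 + 8×185 + 6×195 = 9980
n = Σf = 60
Mean = 9980 / 60 = 166.3333

166.333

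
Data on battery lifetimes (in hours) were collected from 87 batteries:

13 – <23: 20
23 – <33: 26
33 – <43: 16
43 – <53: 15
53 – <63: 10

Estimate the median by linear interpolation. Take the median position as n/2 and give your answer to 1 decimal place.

Cumulative frequencies: 20, 46, 62, 77, 87
n = 87; position = n/2 = 43.5.
This falls in the class 23 – <33: L = 23, F = 20, f = 26, h = 10.
Median ≈ 23 + ((43.5 − 20) / 26) × 10 = 32.0385

32.0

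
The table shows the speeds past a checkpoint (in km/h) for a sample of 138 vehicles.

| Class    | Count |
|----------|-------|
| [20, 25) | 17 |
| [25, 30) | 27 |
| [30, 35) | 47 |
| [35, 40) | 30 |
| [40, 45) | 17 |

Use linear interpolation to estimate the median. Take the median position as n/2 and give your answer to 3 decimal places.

Cumulative frequencies: 17, 44, 91, 121, 138
n = 138; position = n/2 = 69.
This falls in the class [30, 35): L = 30, F = 44, f = 47, h = 5.
Median ≈ 30 + ((69 − 44) / 47) × 5 = 32.6596

32.660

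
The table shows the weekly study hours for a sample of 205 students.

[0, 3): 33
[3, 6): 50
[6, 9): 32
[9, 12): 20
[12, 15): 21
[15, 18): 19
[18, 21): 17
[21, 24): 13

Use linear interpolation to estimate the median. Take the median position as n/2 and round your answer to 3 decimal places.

7.828

Cumulative frequencies: 33, 83, 115, 135, 156, 175, 192, 205
n = 205; position = n/2 = 102.5.
This falls in the class [6, 9): L = 6, F = 83, f = 32, h = 3.
Median ≈ 6 + ((102.5 − 83) / 32) × 3 = 7.8281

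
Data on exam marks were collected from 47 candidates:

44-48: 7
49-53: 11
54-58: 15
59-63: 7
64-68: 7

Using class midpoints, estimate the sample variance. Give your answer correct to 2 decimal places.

Midpoints: 46, 51, 56, 61, 66
n = 47, Σfm = 2612, mean = 55.5745
Σfm² = 147002
Σf(m − x̄)² = Σfm² − (Σfm)²/n = 147002 − 2612²/47 = 1841.4894
Sample variance = 1841.4894 / 46 = 40.0324

40.03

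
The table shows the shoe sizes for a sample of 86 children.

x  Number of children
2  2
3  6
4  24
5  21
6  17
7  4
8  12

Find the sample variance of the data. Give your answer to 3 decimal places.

2.386

Values: 2, 3, 4, 5, 6, 7, 8
n = 86, Σfx = 449, mean = 5.2209
Σfx² = 2547
Σf(x − x̄)² = Σfx² − (Σfx)²/n = 2547 − 449²/86 = 202.8023
Sample variance = 202.8023 / 85 = 2.3859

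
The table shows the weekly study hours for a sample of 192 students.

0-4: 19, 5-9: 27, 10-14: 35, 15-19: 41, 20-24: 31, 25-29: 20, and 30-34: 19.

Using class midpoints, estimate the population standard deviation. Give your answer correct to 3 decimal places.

8.797

Midpoints: 2, 7, 12, 17, 22, 27, 32
n = 192, Σfm = 3174, mean = 16.5312
Σfm² = 67328
Σf(m − x̄)² = Σfm² − (Σfm)²/n = 67328 − 3174²/192 = 14857.8125
Population variance = 14857.8125 / 192 = 77.3844
Standard deviation = √77.3844 = 8.7968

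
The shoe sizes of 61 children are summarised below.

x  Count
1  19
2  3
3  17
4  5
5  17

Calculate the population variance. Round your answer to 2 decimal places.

Values: 1, 2, 3, 4, 5
n = 61, Σfx = 181, mean = 2.9672
Σfx² = 689
Σf(x − x̄)² = Σfx² − (Σfx)²/n = 689 − 181²/61 = 151.9344
Population variance = 151.9344 / 61 = 2.4907

2.49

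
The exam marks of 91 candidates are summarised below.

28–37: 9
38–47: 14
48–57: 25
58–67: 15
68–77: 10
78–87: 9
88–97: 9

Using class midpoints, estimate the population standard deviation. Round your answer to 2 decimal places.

17.61

Midpoints: 32.5, 42.5, 52.5, 62.5, 72.5, 82.5, 92.5
n = 91, Σfm = 5437.5, mean = 59.7527
Σfm² = 353118.75
Σf(m − x̄)² = Σfm² − (Σfm)²/n = 353118.75 − 5437.5²/91 = 28213.1868
Population variance = 28213.1868 / 91 = 310.0350
Standard deviation = √310.0350 = 17.6078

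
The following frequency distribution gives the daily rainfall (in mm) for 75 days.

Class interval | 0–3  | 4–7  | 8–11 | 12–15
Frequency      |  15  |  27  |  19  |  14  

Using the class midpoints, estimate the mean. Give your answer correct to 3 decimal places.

Midpoints: 1.5, 5.5, 9.5, 13.5
Σfm = 15×1.5 + 27×5.5 + 19×9.5 + 14×13.5 = 540.5
n = Σf = 75
Mean = 540.5 / 75 = 7.2067

7.207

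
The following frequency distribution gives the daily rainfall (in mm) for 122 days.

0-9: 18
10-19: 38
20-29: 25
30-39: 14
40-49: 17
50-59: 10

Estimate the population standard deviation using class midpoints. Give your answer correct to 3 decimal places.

Midpoints: 4.5, 14.5, 24.5, 34.5, 44.5, 54.5
n = 122, Σfm = 3029, mean = 24.8279
Σfm² = 103390.5
Σf(m − x̄)² = Σfm² − (Σfm)²/n = 103390.5 − 3029²/122 = 28186.8852
Population variance = 28186.8852 / 122 = 231.0400
Standard deviation = √231.0400 = 15.2000

15.200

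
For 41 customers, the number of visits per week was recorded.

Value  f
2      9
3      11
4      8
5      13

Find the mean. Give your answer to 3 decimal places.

3.610

Values: 2, 3, 4, 5
Σfx = 9×2 + 11×3 + 8×4 + 13×5 = 148
n = Σf = 41
Mean = 148 / 41 = 3.6098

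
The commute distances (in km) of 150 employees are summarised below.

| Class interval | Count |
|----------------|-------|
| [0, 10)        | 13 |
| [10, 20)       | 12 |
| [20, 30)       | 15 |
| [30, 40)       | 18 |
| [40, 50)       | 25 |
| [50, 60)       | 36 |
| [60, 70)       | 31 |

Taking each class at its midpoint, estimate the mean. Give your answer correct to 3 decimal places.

Midpoints: 5, 15, 25, 35, 45, 55, 65
Σfm = 13×5 + 12×15 + 15×25 + 18×35 + 25×45 + 36×55 + 31×65 = 6370
n = Σf = 150
Mean = 6370 / 150 = 42.4667

42.467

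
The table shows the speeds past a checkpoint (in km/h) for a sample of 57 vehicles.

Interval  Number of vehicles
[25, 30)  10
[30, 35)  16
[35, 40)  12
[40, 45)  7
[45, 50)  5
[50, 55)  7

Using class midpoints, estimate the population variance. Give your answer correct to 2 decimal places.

64.00

Midpoints: 27.5, 32.5, 37.5, 42.5, 47.5, 52.5
n = 57, Σfm = 2147.5, mean = 37.6754
Σfm² = 84556.25
Σf(m − x̄)² = Σfm² − (Σfm)²/n = 84556.25 − 2147.5²/57 = 3648.2456
Population variance = 3648.2456 / 57 = 64.0043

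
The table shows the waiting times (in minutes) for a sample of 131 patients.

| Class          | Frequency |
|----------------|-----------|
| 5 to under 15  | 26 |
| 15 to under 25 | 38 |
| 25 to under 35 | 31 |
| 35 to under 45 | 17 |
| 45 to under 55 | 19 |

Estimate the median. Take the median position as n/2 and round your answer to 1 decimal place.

25.5

Cumulative frequencies: 26, 64, 95, 112, 131
n = 131; position = n/2 = 65.5.
This falls in the class 25 to under 35: L = 25, F = 64, f = 31, h = 10.
Median ≈ 25 + ((65.5 − 64) / 31) × 10 = 25.4839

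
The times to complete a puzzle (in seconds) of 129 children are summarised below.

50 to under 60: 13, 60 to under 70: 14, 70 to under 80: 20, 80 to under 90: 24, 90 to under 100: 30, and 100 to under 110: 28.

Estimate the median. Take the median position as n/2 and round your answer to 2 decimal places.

Cumulative frequencies: 13, 27, 47, 71, 101, 129
n = 129; position = n/2 = 64.5.
This falls in the class 80 to under 90: L = 80, F = 47, f = 24, h = 10.
Median ≈ 80 + ((64.5 − 47) / 24) × 10 = 87.2917

87.29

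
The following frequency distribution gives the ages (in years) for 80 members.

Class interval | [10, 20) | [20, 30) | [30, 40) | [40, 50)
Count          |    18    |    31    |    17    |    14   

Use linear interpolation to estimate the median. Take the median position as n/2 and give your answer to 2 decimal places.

27.10

Cumulative frequencies: 18, 49, 66, 80
n = 80; position = n/2 = 40.
This falls in the class [20, 30): L = 20, F = 18, f = 31, h = 10.
Median ≈ 20 + ((40 − 18) / 31) × 10 = 27.0968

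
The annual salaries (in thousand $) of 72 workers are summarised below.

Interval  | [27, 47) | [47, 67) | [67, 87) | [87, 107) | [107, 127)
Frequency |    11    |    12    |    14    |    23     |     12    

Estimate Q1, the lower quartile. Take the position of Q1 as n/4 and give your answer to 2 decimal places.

Cumulative frequencies: 11, 23, 37, 60, 72
n = 72; position = n/4 = 18.
This falls in the class [47, 67): L = 47, F = 11, f = 12, h = 20.
Lower quartile ≈ 47 + ((18 − 11) / 12) × 20 = 58.6667

58.67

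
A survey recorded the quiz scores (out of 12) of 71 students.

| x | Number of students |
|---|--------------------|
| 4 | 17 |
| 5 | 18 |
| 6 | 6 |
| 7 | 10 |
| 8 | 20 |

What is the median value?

Cumulative frequencies: 17, 35, 41, 51, 71
n = 71, so the median is the value in position (n+1)/2 = 36.
Position 36 falls at value 6.

6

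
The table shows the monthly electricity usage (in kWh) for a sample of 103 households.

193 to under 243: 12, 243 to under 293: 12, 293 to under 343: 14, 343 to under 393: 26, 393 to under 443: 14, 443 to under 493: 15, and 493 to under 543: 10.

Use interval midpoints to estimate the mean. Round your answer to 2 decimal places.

Midpoints: 218, 268, 318, 368, 418, 468, 518
Σfm = 12×218 + 12×268 + 14×318 + 26×368 + 14×418 + 15×468 + 10×518 = 37904
n = Σf = 103
Mean = 37904 / 103 = 368.0000

368.00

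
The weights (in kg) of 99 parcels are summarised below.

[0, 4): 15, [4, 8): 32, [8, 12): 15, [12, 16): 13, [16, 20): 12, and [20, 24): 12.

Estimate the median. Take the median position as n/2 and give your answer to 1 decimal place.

8.7

Cumulative frequencies: 15, 47, 62, 75, 87, 99
n = 99; position = n/2 = 49.5.
This falls in the class [8, 12): L = 8, F = 47, f = 15, h = 4.
Median ≈ 8 + ((49.5 − 47) / 15) × 4 = 8.6667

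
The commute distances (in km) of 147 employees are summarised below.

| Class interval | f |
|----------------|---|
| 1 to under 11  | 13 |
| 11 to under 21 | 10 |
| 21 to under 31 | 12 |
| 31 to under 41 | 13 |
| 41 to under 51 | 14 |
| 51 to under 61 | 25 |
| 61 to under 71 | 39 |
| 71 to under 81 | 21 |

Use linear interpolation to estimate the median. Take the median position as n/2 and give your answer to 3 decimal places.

55.600

Cumulative frequencies: 13, 23, 35, 48, 62, 87, 126, 147
n = 147; position = n/2 = 73.5.
This falls in the class 51 to under 61: L = 51, F = 62, f = 25, h = 10.
Median ≈ 51 + ((73.5 − 62) / 25) × 10 = 55.6000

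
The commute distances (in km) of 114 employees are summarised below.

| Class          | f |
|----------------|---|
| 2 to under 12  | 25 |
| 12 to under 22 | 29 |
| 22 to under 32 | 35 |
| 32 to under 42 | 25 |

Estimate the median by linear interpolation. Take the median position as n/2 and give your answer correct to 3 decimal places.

22.857

Cumulative frequencies: 25, 54, 89, 114
n = 114; position = n/2 = 57.
This falls in the class 22 to under 32: L = 22, F = 54, f = 35, h = 10.
Median ≈ 22 + ((57 − 54) / 35) × 10 = 22.8571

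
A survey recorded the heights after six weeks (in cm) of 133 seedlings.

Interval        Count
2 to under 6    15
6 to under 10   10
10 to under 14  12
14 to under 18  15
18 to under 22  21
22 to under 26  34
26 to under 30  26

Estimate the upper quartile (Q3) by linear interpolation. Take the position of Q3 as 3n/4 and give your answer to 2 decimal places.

Cumulative frequencies: 15, 25, 37, 52, 73, 107, 133
n = 133; position = 3n/4 = 99.75.
This falls in the class 22 to under 26: L = 22, F = 73, f = 34, h = 4.
Upper quartile ≈ 22 + ((99.75 − 73) / 34) × 4 = 25.1471

25.15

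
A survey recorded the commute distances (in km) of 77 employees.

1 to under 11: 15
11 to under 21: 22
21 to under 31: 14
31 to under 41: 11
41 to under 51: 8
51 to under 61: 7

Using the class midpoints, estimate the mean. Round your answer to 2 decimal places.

25.48

Midpoints: 6, 16, 26, 36, 46, 56
Σfm = 15×6 + 22×16 + 14×26 + 11×36 + 8×46 + 7×56 = 1962
n = Σf = 77
Mean = 1962 / 77 = 25.4805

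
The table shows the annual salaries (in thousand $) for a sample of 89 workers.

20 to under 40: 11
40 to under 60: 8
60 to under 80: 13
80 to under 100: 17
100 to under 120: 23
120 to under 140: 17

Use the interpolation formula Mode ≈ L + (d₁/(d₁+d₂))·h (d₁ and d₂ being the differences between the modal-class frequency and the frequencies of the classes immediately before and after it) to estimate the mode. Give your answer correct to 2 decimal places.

Modal class: 100 to under 120 (highest frequency 23).
d₁ = 23 − 17 = 6, d₂ = 23 − 17 = 6
Mode ≈ 100 + (6/(6+6)) × 20 = 100 + 10.0000 = 110.0000

110.00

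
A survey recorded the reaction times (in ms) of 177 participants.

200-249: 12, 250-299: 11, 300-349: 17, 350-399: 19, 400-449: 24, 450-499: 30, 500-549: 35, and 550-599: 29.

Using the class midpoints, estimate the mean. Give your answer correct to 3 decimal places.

439.472

Midpoints: 224.5, 274.5, 324.5, 374.5, 424.5, 474.5, 524.5, 574.5
Σfm = 12×224.5 + 11×274.5 + 17×324.5 + 19×374.5 + 24×424.5 + 30×474.5 + 35×524.5 + 29×574.5 = 77786.5
n = Σf = 177
Mean = 77786.5 / 177 = 439.4718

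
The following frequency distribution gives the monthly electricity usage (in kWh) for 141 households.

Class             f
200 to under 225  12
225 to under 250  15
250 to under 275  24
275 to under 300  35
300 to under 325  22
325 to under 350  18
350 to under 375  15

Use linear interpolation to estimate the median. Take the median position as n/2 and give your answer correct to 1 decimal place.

Cumulative frequencies: 12, 27, 51, 86, 108, 126, 141
n = 141; position = n/2 = 70.5.
This falls in the class 275 to under 300: L = 275, F = 51, f = 35, h = 25.
Median ≈ 275 + ((70.5 − 51) / 35) × 25 = 288.9286

288.9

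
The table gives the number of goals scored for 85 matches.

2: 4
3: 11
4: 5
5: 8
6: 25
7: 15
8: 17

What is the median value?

6

Cumulative frequencies: 4, 15, 20, 28, 53, 68, 85
n = 85, so the median is the value in position (n+1)/2 = 43.
Position 43 falls at value 6.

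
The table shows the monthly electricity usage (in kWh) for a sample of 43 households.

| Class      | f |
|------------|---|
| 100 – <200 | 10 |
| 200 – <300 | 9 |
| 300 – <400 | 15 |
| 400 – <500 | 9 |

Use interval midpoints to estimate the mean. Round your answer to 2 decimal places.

Midpoints: 150, 250, 350, 450
Σfm = 10×150 + 9×250 + 15×350 + 9×450 = 13050
n = Σf = 43
Mean = 13050 / 43 = 303.4884

303.49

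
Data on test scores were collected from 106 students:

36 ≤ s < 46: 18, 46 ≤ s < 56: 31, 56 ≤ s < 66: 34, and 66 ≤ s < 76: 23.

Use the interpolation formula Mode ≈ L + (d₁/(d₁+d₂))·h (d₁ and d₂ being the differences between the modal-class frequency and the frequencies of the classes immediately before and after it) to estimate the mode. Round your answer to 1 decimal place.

58.1

Modal class: 56 ≤ s < 66 (highest frequency 34).
d₁ = 34 − 31 = 3, d₂ = 34 − 23 = 11
Mode ≈ 56 + (3/(3+11)) × 10 = 56 + 2.1429 = 58.1429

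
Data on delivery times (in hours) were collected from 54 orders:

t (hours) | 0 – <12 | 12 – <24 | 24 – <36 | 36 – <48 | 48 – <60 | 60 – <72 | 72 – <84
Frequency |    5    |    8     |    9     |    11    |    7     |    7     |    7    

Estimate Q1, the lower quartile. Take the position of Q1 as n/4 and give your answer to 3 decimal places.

Cumulative frequencies: 5, 13, 22, 33, 40, 47, 54
n = 54; position = n/4 = 13.5.
This falls in the class 24 – <36: L = 24, F = 13, f = 9, h = 12.
Lower quartile ≈ 24 + ((13.5 − 13) / 9) × 12 = 24.6667

24.667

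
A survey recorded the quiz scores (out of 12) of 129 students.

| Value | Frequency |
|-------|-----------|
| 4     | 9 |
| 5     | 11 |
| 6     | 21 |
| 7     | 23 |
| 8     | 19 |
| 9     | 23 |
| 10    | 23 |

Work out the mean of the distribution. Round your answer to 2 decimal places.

Values: 4, 5, 6, 7, 8, 9, 10
Σfx = 9×4 + 11×5 + 21×6 + 23×7 + 19×8 + 23×9 + 23×10 = 967
n = Σf = 129
Mean = 967 / 129 = 7.4961

7.50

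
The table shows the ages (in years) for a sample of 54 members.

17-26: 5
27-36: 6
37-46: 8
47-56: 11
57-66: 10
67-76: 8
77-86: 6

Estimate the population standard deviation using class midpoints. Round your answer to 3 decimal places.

17.821

Midpoints: 21.5, 31.5, 41.5, 51.5, 61.5, 71.5, 81.5
n = 54, Σfm = 2871, mean = 53.1667
Σfm² = 169791.5
Σf(m − x̄)² = Σfm² − (Σfm)²/n = 169791.5 − 2871²/54 = 17150.0000
Population variance = 17150.0000 / 54 = 317.5926
Standard deviation = √317.5926 = 17.8211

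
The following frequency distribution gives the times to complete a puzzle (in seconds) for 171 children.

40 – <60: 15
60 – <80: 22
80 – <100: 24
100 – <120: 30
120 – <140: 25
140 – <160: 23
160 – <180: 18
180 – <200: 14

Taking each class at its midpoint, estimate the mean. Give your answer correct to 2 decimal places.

117.95

Midpoints: 50, 70, 90, 110, 130, 150, 170, 190
Σfm = 15×50 + 22×70 + 24×90 + 30×110 + 25×130 + 23×150 + 18×170 + 14×190 = 20170
n = Σf = 171
Mean = 20170 / 171 = 117.9532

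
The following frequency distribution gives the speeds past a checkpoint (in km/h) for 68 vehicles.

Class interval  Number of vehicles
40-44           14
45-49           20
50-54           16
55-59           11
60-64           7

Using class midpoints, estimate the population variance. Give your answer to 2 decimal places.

Midpoints: 42, 47, 52, 57, 62
n = 68, Σfm = 3421, mean = 50.3088
Σfm² = 174787
Σf(m − x̄)² = Σfm² − (Σfm)²/n = 174787 − 3421²/68 = 2680.5147
Population variance = 2680.5147 / 68 = 39.4193

39.42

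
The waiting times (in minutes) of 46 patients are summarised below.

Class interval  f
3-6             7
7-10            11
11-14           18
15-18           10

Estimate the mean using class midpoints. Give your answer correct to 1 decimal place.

Midpoints: 4.5, 8.5, 12.5, 16.5
Σfm = 7×4.5 + 11×8.5 + 18×12.5 + 10×16.5 = 515
n = Σf = 46
Mean = 515 / 46 = 11.1957

11.2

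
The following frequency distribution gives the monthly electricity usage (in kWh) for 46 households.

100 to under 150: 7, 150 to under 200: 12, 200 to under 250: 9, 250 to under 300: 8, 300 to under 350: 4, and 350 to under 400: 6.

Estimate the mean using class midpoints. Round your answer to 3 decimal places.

233.696

Midpoints: 125, 175, 225, 275, 325, 375
Σfm = 7×125 + 12×175 + 9×225 + 8×275 + 4×325 + 6×375 = 10750
n = Σf = 46
Mean = 10750 / 46 = 233.6957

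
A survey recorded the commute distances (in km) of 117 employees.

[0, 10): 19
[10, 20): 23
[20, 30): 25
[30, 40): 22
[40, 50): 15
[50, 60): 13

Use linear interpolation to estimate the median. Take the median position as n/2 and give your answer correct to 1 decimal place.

26.6

Cumulative frequencies: 19, 42, 67, 89, 104, 117
n = 117; position = n/2 = 58.5.
This falls in the class [20, 30): L = 20, F = 42, f = 25, h = 10.
Median ≈ 20 + ((58.5 − 42) / 25) × 10 = 26.6000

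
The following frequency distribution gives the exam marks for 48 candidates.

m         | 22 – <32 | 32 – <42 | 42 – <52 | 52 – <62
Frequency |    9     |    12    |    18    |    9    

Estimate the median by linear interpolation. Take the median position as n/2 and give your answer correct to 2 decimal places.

43.67

Cumulative frequencies: 9, 21, 39, 48
n = 48; position = n/2 = 24.
This falls in the class 42 – <52: L = 42, F = 21, f = 18, h = 10.
Median ≈ 42 + ((24 − 21) / 18) × 10 = 43.6667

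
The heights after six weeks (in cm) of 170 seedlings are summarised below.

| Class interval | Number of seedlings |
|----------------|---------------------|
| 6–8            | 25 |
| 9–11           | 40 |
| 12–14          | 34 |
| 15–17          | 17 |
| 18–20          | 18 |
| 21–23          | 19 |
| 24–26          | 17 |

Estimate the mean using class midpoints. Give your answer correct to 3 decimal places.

14.553

Midpoints: 7, 10, 13, 16, 19, 22, 25
Σfm = 25×7 + 40×10 + 34×13 + 17×16 + 18×19 + 19×22 + 17×25 = 2474
n = Σf = 170
Mean = 2474 / 170 = 14.5529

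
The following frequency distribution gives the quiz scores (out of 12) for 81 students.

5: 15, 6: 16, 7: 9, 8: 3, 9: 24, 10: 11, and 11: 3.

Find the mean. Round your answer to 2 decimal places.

7.62

Values: 5, 6, 7, 8, 9, 10, 11
Σfx = 15×5 + 16×6 + 9×7 + 3×8 + 24×9 + 11×10 + 3×11 = 617
n = Σf = 81
Mean = 617 / 81 = 7.6173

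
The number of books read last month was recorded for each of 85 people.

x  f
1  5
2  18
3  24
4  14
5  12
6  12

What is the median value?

3

Cumulative frequencies: 5, 23, 47, 61, 73, 85
n = 85, so the median is the value in position (n+1)/2 = 43.
Position 43 falls at value 3.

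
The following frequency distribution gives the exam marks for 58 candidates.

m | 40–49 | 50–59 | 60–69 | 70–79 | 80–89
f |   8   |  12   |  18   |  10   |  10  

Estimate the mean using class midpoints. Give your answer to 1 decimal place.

Midpoints: 44.5, 54.5, 64.5, 74.5, 84.5
Σfm = 8×44.5 + 12×54.5 + 18×64.5 + 10×74.5 + 10×84.5 = 3761
n = Σf = 58
Mean = 3761 / 58 = 64.8448

64.8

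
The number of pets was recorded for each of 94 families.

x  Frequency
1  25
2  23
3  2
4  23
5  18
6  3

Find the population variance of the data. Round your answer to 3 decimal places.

2.604

Values: 1, 2, 3, 4, 5, 6
n = 94, Σfx = 277, mean = 2.9468
Σfx² = 1061
Σf(x − x̄)² = Σfx² − (Σfx)²/n = 1061 − 277²/94 = 244.7340
Population variance = 244.7340 / 94 = 2.6036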